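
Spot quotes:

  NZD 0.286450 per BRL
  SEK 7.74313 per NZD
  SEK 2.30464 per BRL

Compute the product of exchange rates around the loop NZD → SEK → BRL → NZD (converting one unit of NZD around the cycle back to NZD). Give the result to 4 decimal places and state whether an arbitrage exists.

Around NZD → SEK → BRL → NZD: 1 × 7.74313 ÷ 2.30464 × 0.286450 = 0.962415
Product < 1; profitable direction is NZD → BRL → SEK → NZD.

0.9624 (arbitrage exists)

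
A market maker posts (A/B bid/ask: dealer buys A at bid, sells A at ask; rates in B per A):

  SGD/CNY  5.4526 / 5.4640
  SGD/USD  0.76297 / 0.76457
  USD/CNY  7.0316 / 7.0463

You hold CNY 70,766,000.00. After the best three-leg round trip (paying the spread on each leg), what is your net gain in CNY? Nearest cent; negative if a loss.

Net profit: CNY 856,570.65

Best loop CNY → USD → SGD → CNY:
CNY 70,766,000.00 ÷ 7.0463 (buy USD at ask) = USD 10,043,001.29
USD 10,043,001.29 ÷ 0.76457 (buy SGD at ask) = SGD 13,135,489.61
SGD 13,135,489.61 × 5.4526 (sell SGD at bid) = CNY 71,622,570.65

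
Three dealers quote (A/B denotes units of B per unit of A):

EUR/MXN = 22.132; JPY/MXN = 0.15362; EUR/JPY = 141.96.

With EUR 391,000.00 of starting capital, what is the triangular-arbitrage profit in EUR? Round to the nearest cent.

Profitable loop is EUR → MXN → JPY → EUR:
EUR 391,000.00 × 22.132 = MXN 8,653,612.00
MXN 8,653,612.00 ÷ 0.15362 = JPY 56,331,285
JPY 56,331,285 ÷ 141.96 = EUR 396,810.97
Profit = EUR 396,810.97 − EUR 391,000.00

Profit: EUR 5,810.97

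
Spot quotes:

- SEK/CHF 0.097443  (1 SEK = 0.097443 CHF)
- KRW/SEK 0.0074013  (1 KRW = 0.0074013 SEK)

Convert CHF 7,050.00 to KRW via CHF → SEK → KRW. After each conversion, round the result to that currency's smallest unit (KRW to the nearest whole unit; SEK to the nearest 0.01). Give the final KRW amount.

KRW 9,775,308

CHF 7,050.00 ÷ 0.097443 = SEK 72,349.99
SEK 72,349.99 ÷ 0.0074013 = KRW 9,775,308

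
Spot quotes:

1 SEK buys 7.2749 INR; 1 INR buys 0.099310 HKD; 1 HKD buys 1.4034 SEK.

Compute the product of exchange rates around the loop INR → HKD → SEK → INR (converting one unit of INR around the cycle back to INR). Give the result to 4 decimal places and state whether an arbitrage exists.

1.0139 (arbitrage exists)

Around INR → HKD → SEK → INR: 1 × 0.099310 × 1.4034 × 7.2749 = 1.013915
Product > 1; profitable direction is INR → HKD → SEK → INR.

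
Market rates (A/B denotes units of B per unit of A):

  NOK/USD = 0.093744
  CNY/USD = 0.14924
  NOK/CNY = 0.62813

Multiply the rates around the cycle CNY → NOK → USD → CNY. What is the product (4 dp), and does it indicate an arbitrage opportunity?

Around CNY → NOK → USD → CNY: 1 ÷ 0.62813 × 0.093744 ÷ 0.14924 = 1.000020
Product ≈ 1 (deviation 0.002%, within rounding noise).

1.0000 (no arbitrage)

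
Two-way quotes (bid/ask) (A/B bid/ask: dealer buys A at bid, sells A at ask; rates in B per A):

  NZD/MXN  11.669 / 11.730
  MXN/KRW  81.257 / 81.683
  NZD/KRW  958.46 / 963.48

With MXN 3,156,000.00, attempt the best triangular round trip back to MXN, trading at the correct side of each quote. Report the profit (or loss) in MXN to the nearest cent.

Net profit: MXN 1,048.80

Best loop MXN → NZD → KRW → MXN:
MXN 3,156,000.00 ÷ 11.730 (buy NZD at ask) = NZD 269,053.71
NZD 269,053.71 × 958.46 (sell NZD at bid) = KRW 257,877,217
KRW 257,877,217 ÷ 81.683 (buy MXN at ask) = MXN 3,157,048.80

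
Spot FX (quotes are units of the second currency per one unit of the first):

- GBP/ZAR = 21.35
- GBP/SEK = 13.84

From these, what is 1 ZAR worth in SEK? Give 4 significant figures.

1 ZAR ÷ 21.35 = 0.0468384 GBP
0.0468384 GBP × 13.84 = 0.648244 SEK

ZAR/SEK = 0.6482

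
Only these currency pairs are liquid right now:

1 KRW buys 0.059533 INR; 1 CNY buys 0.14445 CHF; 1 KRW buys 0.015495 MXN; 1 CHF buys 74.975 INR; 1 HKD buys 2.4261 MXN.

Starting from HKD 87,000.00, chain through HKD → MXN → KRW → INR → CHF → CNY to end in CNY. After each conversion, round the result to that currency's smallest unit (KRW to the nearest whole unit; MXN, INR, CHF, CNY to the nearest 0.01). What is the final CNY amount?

HKD 87,000.00 × 2.4261 = MXN 211,070.70
MXN 211,070.70 ÷ 0.015495 = KRW 13,621,859
KRW 13,621,859 × 0.059533 = INR 810,950.13
INR 810,950.13 ÷ 74.975 = CHF 10,816.27
CHF 10,816.27 ÷ 0.14445 = CNY 74,878.99

CNY 74,878.99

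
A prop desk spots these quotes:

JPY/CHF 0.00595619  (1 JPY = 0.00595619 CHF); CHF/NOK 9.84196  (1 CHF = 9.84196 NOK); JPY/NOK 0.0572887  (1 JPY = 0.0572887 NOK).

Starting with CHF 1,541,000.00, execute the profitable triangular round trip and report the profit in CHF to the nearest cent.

Profit: CHF 35,826.14

Profitable loop is CHF → NOK → JPY → CHF:
CHF 1,541,000.00 × 9.84196 = NOK 15,166,460.36
NOK 15,166,460.36 ÷ 0.0572887 = JPY 264,737,380
JPY 264,737,380 × 0.00595619 = CHF 1,576,826.14
Profit = CHF 1,576,826.14 − CHF 1,541,000.00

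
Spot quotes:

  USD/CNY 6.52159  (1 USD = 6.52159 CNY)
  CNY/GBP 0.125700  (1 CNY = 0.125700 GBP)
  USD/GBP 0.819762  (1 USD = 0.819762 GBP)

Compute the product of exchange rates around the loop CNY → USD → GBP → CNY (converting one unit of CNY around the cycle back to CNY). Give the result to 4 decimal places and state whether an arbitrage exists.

Around CNY → USD → GBP → CNY: 1 ÷ 6.52159 × 0.819762 ÷ 0.125700 = 0.999998
Product ≈ 1 (deviation 0.000%, within rounding noise).

1.0000 (no arbitrage)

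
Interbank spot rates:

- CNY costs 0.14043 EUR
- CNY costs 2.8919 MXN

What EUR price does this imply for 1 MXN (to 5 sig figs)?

MXN/EUR = 0.048560

1 MXN ÷ 2.8919 = 0.345793 CNY
0.345793 CNY × 0.14043 = 0.0485598 EUR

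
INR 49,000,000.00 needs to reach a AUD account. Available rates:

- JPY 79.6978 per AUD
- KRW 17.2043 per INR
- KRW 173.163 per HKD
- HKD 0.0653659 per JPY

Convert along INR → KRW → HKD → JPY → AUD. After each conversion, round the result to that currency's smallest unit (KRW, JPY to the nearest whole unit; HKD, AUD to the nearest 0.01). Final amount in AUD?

INR 49,000,000.00 × 17.2043 = KRW 843,010,700
KRW 843,010,700 ÷ 173.163 = HKD 4,868,307.32
HKD 4,868,307.32 ÷ 0.0653659 = JPY 74,477,783
JPY 74,477,783 ÷ 79.6978 = AUD 934,502.37

AUD 934,502.37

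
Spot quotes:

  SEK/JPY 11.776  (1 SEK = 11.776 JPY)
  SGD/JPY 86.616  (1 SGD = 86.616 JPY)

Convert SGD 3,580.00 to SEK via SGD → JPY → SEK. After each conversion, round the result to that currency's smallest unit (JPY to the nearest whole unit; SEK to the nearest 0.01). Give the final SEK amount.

SEK 26,331.95

SGD 3,580.00 × 86.616 = JPY 310,085
JPY 310,085 ÷ 11.776 = SEK 26,331.95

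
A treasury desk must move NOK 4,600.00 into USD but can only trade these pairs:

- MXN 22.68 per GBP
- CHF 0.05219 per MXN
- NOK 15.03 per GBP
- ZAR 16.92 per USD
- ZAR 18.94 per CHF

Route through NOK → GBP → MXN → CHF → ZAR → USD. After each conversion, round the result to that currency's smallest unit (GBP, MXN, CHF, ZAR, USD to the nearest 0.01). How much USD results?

USD 405.51

NOK 4,600.00 ÷ 15.03 = GBP 306.05
GBP 306.05 × 22.68 = MXN 6,941.21
MXN 6,941.21 × 0.05219 = CHF 362.26
CHF 362.26 × 18.94 = ZAR 6,861.20
ZAR 6,861.20 ÷ 16.92 = USD 405.51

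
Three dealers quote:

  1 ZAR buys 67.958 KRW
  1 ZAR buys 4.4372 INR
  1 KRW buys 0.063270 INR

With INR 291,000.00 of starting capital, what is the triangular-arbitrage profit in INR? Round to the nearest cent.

Profit: INR 9,305.70

Profitable loop is INR → KRW → ZAR → INR:
INR 291,000.00 ÷ 0.063270 = KRW 4,599,336
KRW 4,599,336 ÷ 67.958 = ZAR 67,679.10
ZAR 67,679.10 × 4.4372 = INR 300,305.70
Profit = INR 300,305.70 − INR 291,000.00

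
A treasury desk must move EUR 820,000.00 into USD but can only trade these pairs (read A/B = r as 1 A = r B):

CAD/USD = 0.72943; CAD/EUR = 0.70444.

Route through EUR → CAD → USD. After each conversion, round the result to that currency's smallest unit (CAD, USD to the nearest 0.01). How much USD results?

USD 849,089.49

EUR 820,000.00 ÷ 0.70444 = CAD 1,164,045.20
CAD 1,164,045.20 × 0.72943 = USD 849,089.49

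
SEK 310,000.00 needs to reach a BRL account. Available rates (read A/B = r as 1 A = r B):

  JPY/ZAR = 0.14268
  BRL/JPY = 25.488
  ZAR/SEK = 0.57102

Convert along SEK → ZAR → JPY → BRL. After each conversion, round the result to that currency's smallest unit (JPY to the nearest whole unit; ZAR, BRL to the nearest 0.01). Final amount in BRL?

SEK 310,000.00 ÷ 0.57102 = ZAR 542,888.17
ZAR 542,888.17 ÷ 0.14268 = JPY 3,804,935
JPY 3,804,935 ÷ 25.488 = BRL 149,283.39

BRL 149,283.39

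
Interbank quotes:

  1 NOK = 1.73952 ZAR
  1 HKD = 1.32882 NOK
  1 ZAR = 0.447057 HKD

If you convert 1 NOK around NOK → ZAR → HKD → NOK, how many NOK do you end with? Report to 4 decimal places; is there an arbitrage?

1.0334 (arbitrage exists)

Around NOK → ZAR → HKD → NOK: 1 × 1.73952 × 0.447057 × 1.32882 = 1.033376
Product > 1; profitable direction is NOK → ZAR → HKD → NOK.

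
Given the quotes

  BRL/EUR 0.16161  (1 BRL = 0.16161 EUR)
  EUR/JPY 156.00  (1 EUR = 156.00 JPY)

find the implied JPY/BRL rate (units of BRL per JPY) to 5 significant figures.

JPY/BRL = 0.039665

1 JPY ÷ 156.00 = 0.00641026 EUR
0.00641026 EUR ÷ 0.16161 = 0.039665 BRL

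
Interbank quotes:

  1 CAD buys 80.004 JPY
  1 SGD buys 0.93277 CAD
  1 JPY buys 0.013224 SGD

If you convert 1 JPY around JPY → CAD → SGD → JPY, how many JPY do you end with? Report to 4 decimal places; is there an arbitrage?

1.0133 (arbitrage exists)

Around JPY → CAD → SGD → JPY: 1 ÷ 80.004 ÷ 0.93277 ÷ 0.013224 = 1.013330
Product > 1; profitable direction is JPY → CAD → SGD → JPY.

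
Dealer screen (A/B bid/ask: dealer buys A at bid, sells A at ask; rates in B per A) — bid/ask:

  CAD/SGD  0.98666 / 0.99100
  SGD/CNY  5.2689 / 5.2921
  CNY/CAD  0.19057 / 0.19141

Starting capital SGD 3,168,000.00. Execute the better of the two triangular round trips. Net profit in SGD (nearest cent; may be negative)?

Net result: SGD -12,131.83 (no profitable arbitrage after spreads)

Best loop SGD → CAD → CNY → SGD:
SGD 3,168,000.00 ÷ 0.99100 (buy CAD at ask) = CAD 3,196,770.94
CAD 3,196,770.94 ÷ 0.19141 (buy CNY at ask) = CNY 16,701,169.94
CNY 16,701,169.94 ÷ 5.2921 (buy SGD at ask) = SGD 3,155,868.17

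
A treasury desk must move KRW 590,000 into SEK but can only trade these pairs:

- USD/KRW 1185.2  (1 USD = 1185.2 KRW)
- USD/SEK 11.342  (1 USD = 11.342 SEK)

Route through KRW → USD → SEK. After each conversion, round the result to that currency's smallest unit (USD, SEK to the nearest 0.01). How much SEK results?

KRW 590,000 ÷ 1185.2 = USD 497.81
USD 497.81 × 11.342 = SEK 5,646.16

SEK 5,646.16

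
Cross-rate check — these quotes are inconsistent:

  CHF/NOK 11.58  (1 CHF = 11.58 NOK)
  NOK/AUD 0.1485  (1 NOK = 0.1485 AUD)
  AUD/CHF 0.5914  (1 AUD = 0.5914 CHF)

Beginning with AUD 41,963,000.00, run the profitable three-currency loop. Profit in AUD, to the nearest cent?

Profit: AUD 712,917.04

Profitable loop is AUD → CHF → NOK → AUD:
AUD 41,963,000.00 × 0.5914 = CHF 24,816,918.20
CHF 24,816,918.20 × 11.58 = NOK 287,379,912.76
NOK 287,379,912.76 × 0.1485 = AUD 42,675,917.04
Profit = AUD 42,675,917.04 − AUD 41,963,000.00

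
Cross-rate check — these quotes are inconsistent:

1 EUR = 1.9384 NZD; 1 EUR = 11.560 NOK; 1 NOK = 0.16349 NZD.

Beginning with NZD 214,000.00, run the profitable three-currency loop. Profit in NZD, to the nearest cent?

Profit: NZD 5,486.67

Profitable loop is NZD → NOK → EUR → NZD:
NZD 214,000.00 ÷ 0.16349 = NOK 1,308,948.56
NOK 1,308,948.56 ÷ 11.560 = EUR 113,230.84
EUR 113,230.84 × 1.9384 = NZD 219,486.67
Profit = NZD 219,486.67 − NZD 214,000.00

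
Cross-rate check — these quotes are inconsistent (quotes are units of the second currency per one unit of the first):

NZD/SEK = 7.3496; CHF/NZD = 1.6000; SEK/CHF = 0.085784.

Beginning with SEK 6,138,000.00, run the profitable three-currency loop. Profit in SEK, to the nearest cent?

Profitable loop is SEK → CHF → NZD → SEK:
SEK 6,138,000.00 × 0.085784 = CHF 526,542.19
CHF 526,542.19 × 1.6000 = NZD 842,467.51
NZD 842,467.51 × 7.3496 = SEK 6,191,799.19
Profit = SEK 6,191,799.19 − SEK 6,138,000.00

Profit: SEK 53,799.19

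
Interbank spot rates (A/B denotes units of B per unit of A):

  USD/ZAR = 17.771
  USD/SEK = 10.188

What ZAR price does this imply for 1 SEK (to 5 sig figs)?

1 SEK ÷ 10.188 = 0.0981547 USD
0.0981547 USD × 17.771 = 1.74431 ZAR

SEK/ZAR = 1.7443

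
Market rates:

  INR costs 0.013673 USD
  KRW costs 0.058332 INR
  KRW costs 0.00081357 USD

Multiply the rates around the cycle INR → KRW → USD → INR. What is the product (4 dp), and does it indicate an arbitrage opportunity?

1.0201 (arbitrage exists)

Around INR → KRW → USD → INR: 1 ÷ 0.058332 × 0.00081357 ÷ 0.013673 = 1.020057
Product > 1; profitable direction is INR → KRW → USD → INR.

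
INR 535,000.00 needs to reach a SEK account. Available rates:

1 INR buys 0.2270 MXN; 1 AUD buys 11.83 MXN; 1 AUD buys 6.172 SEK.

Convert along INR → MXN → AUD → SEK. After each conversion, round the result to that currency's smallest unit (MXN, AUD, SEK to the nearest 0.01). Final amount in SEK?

INR 535,000.00 × 0.2270 = MXN 121,445.00
MXN 121,445.00 ÷ 11.83 = AUD 10,265.85
AUD 10,265.85 × 6.172 = SEK 63,360.83

SEK 63,360.83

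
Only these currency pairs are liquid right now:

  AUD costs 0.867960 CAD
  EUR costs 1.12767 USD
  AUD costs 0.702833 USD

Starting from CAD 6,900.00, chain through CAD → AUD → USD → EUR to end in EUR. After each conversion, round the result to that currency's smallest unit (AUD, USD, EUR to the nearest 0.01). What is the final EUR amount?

EUR 4,954.73

CAD 6,900.00 ÷ 0.867960 = AUD 7,949.68
AUD 7,949.68 × 0.702833 = USD 5,587.30
USD 5,587.30 ÷ 1.12767 = EUR 4,954.73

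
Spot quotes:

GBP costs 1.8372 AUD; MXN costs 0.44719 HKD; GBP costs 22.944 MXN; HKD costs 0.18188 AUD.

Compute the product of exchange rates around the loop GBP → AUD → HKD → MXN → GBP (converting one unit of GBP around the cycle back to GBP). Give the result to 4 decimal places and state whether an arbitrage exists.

0.9845 (arbitrage exists)

Around GBP → AUD → HKD → MXN → GBP: 1 × 1.8372 ÷ 0.18188 ÷ 0.44719 ÷ 22.944 = 0.984488
Product < 1; profitable direction is GBP → MXN → HKD → AUD → GBP.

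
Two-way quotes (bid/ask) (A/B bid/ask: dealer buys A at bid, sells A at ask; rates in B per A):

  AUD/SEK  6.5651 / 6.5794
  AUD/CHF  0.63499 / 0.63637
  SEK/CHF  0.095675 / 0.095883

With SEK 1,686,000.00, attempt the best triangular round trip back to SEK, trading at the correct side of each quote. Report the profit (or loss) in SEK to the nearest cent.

Best loop SEK → AUD → CHF → SEK:
SEK 1,686,000.00 ÷ 6.5794 (buy AUD at ask) = AUD 256,254.37
AUD 256,254.37 × 0.63499 (sell AUD at bid) = CHF 162,718.96
CHF 162,718.96 ÷ 0.095883 (buy SEK at ask) = SEK 1,697,057.48

Net profit: SEK 11,057.48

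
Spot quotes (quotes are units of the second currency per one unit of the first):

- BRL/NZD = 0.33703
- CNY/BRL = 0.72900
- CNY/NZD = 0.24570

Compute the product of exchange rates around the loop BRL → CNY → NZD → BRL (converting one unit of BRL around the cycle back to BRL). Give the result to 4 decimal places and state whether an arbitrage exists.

Around BRL → CNY → NZD → BRL: 1 ÷ 0.72900 × 0.24570 ÷ 0.33703 = 1.000021
Product ≈ 1 (deviation 0.002%, within rounding noise).

1.0000 (no arbitrage)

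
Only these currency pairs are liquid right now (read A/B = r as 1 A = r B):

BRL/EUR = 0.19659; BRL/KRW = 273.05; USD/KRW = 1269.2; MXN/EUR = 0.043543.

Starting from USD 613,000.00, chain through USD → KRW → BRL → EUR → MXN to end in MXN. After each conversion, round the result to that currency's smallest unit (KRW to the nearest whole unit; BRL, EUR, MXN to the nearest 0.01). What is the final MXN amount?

MXN 12,864,456.28

USD 613,000.00 × 1269.2 = KRW 778,019,600
KRW 778,019,600 ÷ 273.05 = BRL 2,849,366.78
BRL 2,849,366.78 × 0.19659 = EUR 560,157.02
EUR 560,157.02 ÷ 0.043543 = MXN 12,864,456.28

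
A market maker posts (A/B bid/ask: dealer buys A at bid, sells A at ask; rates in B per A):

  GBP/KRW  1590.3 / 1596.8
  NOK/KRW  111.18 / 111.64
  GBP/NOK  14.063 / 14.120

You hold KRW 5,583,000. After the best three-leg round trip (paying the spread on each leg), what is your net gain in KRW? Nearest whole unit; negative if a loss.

Net profit: KRW 49,383

Best loop KRW → NOK → GBP → KRW:
KRW 5,583,000 ÷ 111.64 (buy NOK at ask) = NOK 50,008.96
NOK 50,008.96 ÷ 14.120 (buy GBP at ask) = GBP 3,541.71
GBP 3,541.71 × 1590.3 (sell GBP at bid) = KRW 5,632,383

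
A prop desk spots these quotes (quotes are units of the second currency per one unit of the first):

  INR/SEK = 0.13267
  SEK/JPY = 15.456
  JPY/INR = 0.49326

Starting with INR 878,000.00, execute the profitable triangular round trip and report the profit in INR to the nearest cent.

Profit: INR 10,055.80

Profitable loop is INR → SEK → JPY → INR:
INR 878,000.00 × 0.13267 = SEK 116,484.26
SEK 116,484.26 × 15.456 = JPY 1,800,381
JPY 1,800,381 × 0.49326 = INR 888,055.80
Profit = INR 888,055.80 − INR 878,000.00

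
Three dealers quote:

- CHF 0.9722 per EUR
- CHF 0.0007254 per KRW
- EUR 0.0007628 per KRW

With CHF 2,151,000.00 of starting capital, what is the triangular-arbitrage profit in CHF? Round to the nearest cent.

Profitable loop is CHF → KRW → EUR → CHF:
CHF 2,151,000.00 ÷ 0.0007254 = KRW 2,965,260,546
KRW 2,965,260,546 × 0.0007628 = EUR 2,261,900.74
EUR 2,261,900.74 × 0.9722 = CHF 2,199,019.90
Profit = CHF 2,199,019.90 − CHF 2,151,000.00

Profit: CHF 48,019.90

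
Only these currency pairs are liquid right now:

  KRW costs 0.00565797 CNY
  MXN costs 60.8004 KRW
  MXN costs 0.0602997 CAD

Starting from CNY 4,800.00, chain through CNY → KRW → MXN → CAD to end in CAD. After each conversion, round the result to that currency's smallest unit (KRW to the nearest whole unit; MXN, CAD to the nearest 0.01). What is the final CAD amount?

CNY 4,800.00 ÷ 0.00565797 = KRW 848,361
KRW 848,361 ÷ 60.8004 = MXN 13,953.21
MXN 13,953.21 × 0.0602997 = CAD 841.37

CAD 841.37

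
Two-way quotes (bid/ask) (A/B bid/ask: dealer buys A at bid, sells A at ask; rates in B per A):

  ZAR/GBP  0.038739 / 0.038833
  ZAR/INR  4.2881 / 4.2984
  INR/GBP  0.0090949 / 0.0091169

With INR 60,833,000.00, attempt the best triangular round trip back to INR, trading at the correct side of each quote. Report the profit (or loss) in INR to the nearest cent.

Net profit: INR 261,360.69

Best loop INR → GBP → ZAR → INR:
INR 60,833,000.00 × 0.0090949 (sell INR at bid) = GBP 553,270.05
GBP 553,270.05 ÷ 0.038833 (buy ZAR at ask) = ZAR 14,247,419.76
ZAR 14,247,419.76 × 4.2881 (sell ZAR at bid) = INR 61,094,360.69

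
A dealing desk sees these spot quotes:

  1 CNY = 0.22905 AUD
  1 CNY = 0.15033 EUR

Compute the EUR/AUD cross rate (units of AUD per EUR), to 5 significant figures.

EUR/AUD = 1.5236

1 EUR ÷ 0.15033 = 6.65203 CNY
6.65203 CNY × 0.22905 = 1.52365 AUD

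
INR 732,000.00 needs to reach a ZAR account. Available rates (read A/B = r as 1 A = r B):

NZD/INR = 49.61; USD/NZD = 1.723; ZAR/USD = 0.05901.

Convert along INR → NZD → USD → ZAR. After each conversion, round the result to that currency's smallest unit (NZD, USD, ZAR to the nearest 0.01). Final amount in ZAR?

INR 732,000.00 ÷ 49.61 = NZD 14,755.09
NZD 14,755.09 ÷ 1.723 = USD 8,563.60
USD 8,563.60 ÷ 0.05901 = ZAR 145,121.17

ZAR 145,121.17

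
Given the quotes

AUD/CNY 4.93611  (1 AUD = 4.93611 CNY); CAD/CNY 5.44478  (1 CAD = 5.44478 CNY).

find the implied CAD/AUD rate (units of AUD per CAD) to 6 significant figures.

1 CAD × 5.44478 = 5.44478 CNY
5.44478 CNY ÷ 4.93611 = 1.10305 AUD

CAD/AUD = 1.10305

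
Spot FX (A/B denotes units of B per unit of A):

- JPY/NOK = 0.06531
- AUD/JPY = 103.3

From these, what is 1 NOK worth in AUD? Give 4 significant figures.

1 NOK ÷ 0.06531 = 15.3116 JPY
15.3116 JPY ÷ 103.3 = 0.148225 AUD

NOK/AUD = 0.1482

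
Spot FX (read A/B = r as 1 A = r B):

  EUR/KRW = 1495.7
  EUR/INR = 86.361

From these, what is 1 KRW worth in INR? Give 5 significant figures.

1 KRW ÷ 1495.7 = 0.000668583 EUR
0.000668583 EUR × 86.361 = 0.0577395 INR

KRW/INR = 0.057740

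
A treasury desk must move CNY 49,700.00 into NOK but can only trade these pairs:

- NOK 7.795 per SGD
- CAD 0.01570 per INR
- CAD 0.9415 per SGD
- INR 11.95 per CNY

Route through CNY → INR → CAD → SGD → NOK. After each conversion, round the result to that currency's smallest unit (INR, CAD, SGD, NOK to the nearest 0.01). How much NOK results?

NOK 77,200.43

CNY 49,700.00 × 11.95 = INR 593,915.00
INR 593,915.00 × 0.01570 = CAD 9,324.47
CAD 9,324.47 ÷ 0.9415 = SGD 9,903.84
SGD 9,903.84 × 7.795 = NOK 77,200.43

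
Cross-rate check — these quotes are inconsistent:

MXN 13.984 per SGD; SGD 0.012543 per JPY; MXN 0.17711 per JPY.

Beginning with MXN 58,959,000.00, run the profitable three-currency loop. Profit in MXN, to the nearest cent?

Profitable loop is MXN → SGD → JPY → MXN:
MXN 58,959,000.00 ÷ 13.984 = SGD 4,216,175.63
SGD 4,216,175.63 ÷ 0.012543 = JPY 336,137,737
JPY 336,137,737 × 0.17711 = MXN 59,533,354.52
Profit = MXN 59,533,354.52 − MXN 58,959,000.00

Profit: MXN 574,354.52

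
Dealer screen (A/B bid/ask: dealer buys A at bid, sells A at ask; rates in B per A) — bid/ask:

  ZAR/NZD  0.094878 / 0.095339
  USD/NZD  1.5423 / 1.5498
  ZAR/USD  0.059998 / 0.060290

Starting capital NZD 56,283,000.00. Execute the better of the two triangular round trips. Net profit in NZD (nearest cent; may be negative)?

Best loop NZD → USD → ZAR → NZD:
NZD 56,283,000.00 ÷ 1.5498 (buy USD at ask) = USD 36,316,298.88
USD 36,316,298.88 ÷ 0.060290 (buy ZAR at ask) = ZAR 602,360,240.13
ZAR 602,360,240.13 × 0.094878 (sell ZAR at bid) = NZD 57,150,734.86

Net profit: NZD 867,734.86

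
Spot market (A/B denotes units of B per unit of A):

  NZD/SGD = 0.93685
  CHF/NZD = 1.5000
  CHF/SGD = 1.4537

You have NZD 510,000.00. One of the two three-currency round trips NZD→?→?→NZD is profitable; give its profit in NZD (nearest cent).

Profitable loop is NZD → CHF → SGD → NZD:
NZD 510,000.00 ÷ 1.5000 = CHF 340,000.00
CHF 340,000.00 × 1.4537 = SGD 494,258.00
SGD 494,258.00 ÷ 0.93685 = NZD 527,574.32
Profit = NZD 527,574.32 − NZD 510,000.00

Profit: NZD 17,574.32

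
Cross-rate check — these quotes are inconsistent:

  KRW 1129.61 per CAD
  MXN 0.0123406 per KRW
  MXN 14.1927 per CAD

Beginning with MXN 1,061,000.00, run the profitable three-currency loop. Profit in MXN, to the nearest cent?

Profit: MXN 19,228.43

Profitable loop is MXN → KRW → CAD → MXN:
MXN 1,061,000.00 ÷ 0.0123406 = KRW 85,976,371
KRW 85,976,371 ÷ 1129.61 = CAD 76,111.55
CAD 76,111.55 × 14.1927 = MXN 1,080,228.43
Profit = MXN 1,080,228.43 − MXN 1,061,000.00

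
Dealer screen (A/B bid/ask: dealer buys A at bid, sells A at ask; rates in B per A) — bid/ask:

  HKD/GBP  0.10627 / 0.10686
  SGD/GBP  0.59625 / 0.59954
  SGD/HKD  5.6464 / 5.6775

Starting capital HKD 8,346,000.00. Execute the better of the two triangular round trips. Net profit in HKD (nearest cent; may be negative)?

Net profit: HKD 7,001.10

Best loop HKD → GBP → SGD → HKD:
HKD 8,346,000.00 × 0.10627 (sell HKD at bid) = GBP 886,929.42
GBP 886,929.42 ÷ 0.59954 (buy SGD at ask) = SGD 1,479,349.87
SGD 1,479,349.87 × 5.6464 (sell SGD at bid) = HKD 8,353,001.10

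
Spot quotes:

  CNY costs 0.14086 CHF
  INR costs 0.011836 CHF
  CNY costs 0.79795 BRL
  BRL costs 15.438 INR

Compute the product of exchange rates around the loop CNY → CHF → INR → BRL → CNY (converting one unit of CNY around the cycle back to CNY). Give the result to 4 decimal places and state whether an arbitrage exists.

Around CNY → CHF → INR → BRL → CNY: 1 × 0.14086 ÷ 0.011836 ÷ 15.438 ÷ 0.79795 = 0.966086
Product < 1; profitable direction is CNY → BRL → INR → CHF → CNY.

0.9661 (arbitrage exists)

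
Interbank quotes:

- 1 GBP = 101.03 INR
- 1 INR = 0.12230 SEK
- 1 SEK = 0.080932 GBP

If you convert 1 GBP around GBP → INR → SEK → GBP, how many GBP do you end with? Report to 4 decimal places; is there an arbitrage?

1.0000 (no arbitrage)

Around GBP → INR → SEK → GBP: 1 × 101.03 × 0.12230 × 0.080932 = 0.999993
Product ≈ 1 (deviation 0.001%, within rounding noise).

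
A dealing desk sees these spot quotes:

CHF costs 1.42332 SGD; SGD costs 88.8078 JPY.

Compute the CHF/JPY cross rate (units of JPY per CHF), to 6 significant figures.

CHF/JPY = 126.402

1 CHF × 1.42332 = 1.42332 SGD
1.42332 SGD × 88.8078 = 126.402 JPY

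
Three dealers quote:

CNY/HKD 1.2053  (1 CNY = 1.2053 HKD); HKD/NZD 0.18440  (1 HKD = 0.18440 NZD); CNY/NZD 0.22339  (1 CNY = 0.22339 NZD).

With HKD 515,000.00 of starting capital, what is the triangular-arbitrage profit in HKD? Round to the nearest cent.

Profit: HKD 2,624.57

Profitable loop is HKD → CNY → NZD → HKD:
HKD 515,000.00 ÷ 1.2053 = CNY 427,279.52
CNY 427,279.52 × 0.22339 = NZD 95,449.97
NZD 95,449.97 ÷ 0.18440 = HKD 517,624.57
Profit = HKD 517,624.57 − HKD 515,000.00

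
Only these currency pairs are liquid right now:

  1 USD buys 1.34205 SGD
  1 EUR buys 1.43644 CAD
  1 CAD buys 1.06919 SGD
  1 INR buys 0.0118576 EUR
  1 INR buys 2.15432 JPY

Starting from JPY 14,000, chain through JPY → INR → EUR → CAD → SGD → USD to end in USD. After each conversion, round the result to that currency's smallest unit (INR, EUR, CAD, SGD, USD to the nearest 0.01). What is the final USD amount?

USD 88.19

JPY 14,000 ÷ 2.15432 = INR 6,498.57
INR 6,498.57 × 0.0118576 = EUR 77.06
EUR 77.06 × 1.43644 = CAD 110.69
CAD 110.69 × 1.06919 = SGD 118.35
SGD 118.35 ÷ 1.34205 = USD 88.19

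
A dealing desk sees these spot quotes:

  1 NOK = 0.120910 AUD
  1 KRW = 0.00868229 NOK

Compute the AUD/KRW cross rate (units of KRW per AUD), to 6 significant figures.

AUD/KRW = 952.584

1 AUD ÷ 0.120910 = 8.27061 NOK
8.27061 NOK ÷ 0.00868229 = 952.584 KRW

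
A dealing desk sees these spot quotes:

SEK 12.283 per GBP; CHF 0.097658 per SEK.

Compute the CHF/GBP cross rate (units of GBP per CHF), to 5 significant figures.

CHF/GBP = 0.83366

1 CHF ÷ 0.097658 = 10.2398 SEK
10.2398 SEK ÷ 12.283 = 0.833658 GBP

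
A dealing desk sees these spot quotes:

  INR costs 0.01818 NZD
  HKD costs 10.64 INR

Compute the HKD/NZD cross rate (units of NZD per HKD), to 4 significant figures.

HKD/NZD = 0.1934

1 HKD × 10.64 = 10.64 INR
10.64 INR × 0.01818 = 0.193435 NZD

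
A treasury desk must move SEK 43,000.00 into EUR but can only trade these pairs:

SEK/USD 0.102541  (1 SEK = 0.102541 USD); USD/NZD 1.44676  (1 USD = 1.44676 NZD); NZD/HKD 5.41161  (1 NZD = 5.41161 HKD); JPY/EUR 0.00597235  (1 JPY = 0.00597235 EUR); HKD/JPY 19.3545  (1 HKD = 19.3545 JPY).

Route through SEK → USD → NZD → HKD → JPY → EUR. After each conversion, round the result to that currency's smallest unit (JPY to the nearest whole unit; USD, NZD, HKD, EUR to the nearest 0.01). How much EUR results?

SEK 43,000.00 × 0.102541 = USD 4,409.26
USD 4,409.26 × 1.44676 = NZD 6,379.14
NZD 6,379.14 × 5.41161 = HKD 34,521.42
HKD 34,521.42 × 19.3545 = JPY 668,145
JPY 668,145 × 0.00597235 = EUR 3,990.40

EUR 3,990.40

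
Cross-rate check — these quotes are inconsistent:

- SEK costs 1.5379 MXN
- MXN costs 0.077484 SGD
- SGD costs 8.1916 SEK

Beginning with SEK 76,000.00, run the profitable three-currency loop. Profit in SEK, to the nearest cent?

Profit: SEK 1,858.27

Profitable loop is SEK → SGD → MXN → SEK:
SEK 76,000.00 ÷ 8.1916 = SGD 9,277.80
SGD 9,277.80 ÷ 0.077484 = MXN 119,738.23
MXN 119,738.23 ÷ 1.5379 = SEK 77,858.27
Profit = SEK 77,858.27 − SEK 76,000.00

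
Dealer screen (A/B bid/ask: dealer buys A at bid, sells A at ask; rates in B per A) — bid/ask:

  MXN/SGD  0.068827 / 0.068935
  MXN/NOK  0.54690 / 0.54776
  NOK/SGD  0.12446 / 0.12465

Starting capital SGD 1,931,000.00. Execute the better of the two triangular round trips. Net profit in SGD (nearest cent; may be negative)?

Best loop SGD → NOK → MXN → SGD:
SGD 1,931,000.00 ÷ 0.12465 (buy NOK at ask) = NOK 15,491,375.85
NOK 15,491,375.85 ÷ 0.54776 (buy MXN at ask) = MXN 28,281,320.02
MXN 28,281,320.02 × 0.068827 (sell MXN at bid) = SGD 1,946,518.41

Net profit: SGD 15,518.41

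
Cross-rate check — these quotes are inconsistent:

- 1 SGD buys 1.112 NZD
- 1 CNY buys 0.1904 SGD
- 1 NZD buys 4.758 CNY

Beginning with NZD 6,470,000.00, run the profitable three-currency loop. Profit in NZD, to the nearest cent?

Profitable loop is NZD → CNY → SGD → NZD:
NZD 6,470,000.00 × 4.758 = CNY 30,784,260.00
CNY 30,784,260.00 × 0.1904 = SGD 5,861,323.10
SGD 5,861,323.10 × 1.112 = NZD 6,517,791.29
Profit = NZD 6,517,791.29 − NZD 6,470,000.00

Profit: NZD 47,791.29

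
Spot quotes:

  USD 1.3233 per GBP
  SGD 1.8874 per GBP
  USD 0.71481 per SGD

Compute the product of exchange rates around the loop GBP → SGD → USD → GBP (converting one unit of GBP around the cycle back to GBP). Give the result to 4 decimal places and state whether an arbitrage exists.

1.0195 (arbitrage exists)

Around GBP → SGD → USD → GBP: 1 × 1.8874 × 0.71481 ÷ 1.3233 = 1.019521
Product > 1; profitable direction is GBP → SGD → USD → GBP.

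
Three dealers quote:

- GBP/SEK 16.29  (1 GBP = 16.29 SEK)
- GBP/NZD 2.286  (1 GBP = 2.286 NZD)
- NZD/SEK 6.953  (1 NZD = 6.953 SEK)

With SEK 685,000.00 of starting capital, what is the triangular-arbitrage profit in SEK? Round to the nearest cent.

Profit: SEK 17,042.17

Profitable loop is SEK → NZD → GBP → SEK:
SEK 685,000.00 ÷ 6.953 = NZD 98,518.63
NZD 98,518.63 ÷ 2.286 = GBP 43,096.51
GBP 43,096.51 × 16.29 = SEK 702,042.17
Profit = SEK 702,042.17 − SEK 685,000.00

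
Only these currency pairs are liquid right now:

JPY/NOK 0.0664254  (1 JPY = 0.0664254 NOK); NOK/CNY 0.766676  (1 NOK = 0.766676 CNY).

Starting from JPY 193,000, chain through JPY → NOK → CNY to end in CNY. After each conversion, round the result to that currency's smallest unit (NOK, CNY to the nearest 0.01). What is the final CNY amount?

CNY 9,828.86

JPY 193,000 × 0.0664254 = NOK 12,820.10
NOK 12,820.10 × 0.766676 = CNY 9,828.86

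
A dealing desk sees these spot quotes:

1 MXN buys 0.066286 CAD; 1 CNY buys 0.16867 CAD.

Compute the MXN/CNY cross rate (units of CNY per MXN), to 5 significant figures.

1 MXN × 0.066286 = 0.066286 CAD
0.066286 CAD ÷ 0.16867 = 0.392992 CNY

MXN/CNY = 0.39299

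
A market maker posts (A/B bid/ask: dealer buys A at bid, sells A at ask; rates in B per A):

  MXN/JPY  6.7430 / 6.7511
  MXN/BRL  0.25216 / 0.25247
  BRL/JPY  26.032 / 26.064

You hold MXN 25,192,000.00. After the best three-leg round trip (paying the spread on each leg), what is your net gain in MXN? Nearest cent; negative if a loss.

Best loop MXN → JPY → BRL → MXN:
MXN 25,192,000.00 × 6.7430 (sell MXN at bid) = JPY 169,869,656
JPY 169,869,656 ÷ 26.064 (buy BRL at ask) = BRL 6,517,405.46
BRL 6,517,405.46 ÷ 0.25247 (buy MXN at ask) = MXN 25,814,573.86

Net profit: MXN 622,573.86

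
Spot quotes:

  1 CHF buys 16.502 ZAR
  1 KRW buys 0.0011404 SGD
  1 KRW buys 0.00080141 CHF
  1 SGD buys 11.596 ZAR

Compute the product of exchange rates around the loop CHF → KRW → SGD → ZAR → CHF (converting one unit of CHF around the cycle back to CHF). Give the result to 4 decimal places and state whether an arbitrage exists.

0.9999 (no arbitrage)

Around CHF → KRW → SGD → ZAR → CHF: 1 ÷ 0.00080141 × 0.0011404 × 11.596 ÷ 16.502 = 0.999940
Product ≈ 1 (deviation 0.006%, within rounding noise).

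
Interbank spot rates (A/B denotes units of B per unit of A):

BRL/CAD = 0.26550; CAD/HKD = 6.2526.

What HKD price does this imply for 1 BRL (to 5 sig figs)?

BRL/HKD = 1.6601

1 BRL × 0.26550 = 0.2655 CAD
0.2655 CAD × 6.2526 = 1.66007 HKD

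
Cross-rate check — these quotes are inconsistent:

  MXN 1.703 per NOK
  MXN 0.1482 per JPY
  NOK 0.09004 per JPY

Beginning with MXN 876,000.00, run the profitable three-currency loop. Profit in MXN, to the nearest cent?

Profitable loop is MXN → JPY → NOK → MXN:
MXN 876,000.00 ÷ 0.1482 = JPY 5,910,931
JPY 5,910,931 × 0.09004 = NOK 532,220.24
NOK 532,220.24 × 1.703 = MXN 906,371.07
Profit = MXN 906,371.07 − MXN 876,000.00

Profit: MXN 30,371.07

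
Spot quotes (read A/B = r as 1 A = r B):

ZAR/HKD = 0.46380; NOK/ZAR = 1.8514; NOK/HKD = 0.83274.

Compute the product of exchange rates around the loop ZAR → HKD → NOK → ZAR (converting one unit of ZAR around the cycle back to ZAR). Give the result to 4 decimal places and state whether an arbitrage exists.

Around ZAR → HKD → NOK → ZAR: 1 × 0.46380 ÷ 0.83274 × 1.8514 = 1.031149
Product > 1; profitable direction is ZAR → HKD → NOK → ZAR.

1.0311 (arbitrage exists)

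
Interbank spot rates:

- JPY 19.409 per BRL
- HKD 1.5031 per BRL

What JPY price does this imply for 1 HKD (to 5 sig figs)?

1 HKD ÷ 1.5031 = 0.665292 BRL
0.665292 BRL × 19.409 = 12.9126 JPY

HKD/JPY = 12.913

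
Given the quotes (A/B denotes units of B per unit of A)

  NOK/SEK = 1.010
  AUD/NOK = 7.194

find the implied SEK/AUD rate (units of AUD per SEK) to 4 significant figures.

1 SEK ÷ 1.010 = 0.990099 NOK
0.990099 NOK ÷ 7.194 = 0.137628 AUD

SEK/AUD = 0.1376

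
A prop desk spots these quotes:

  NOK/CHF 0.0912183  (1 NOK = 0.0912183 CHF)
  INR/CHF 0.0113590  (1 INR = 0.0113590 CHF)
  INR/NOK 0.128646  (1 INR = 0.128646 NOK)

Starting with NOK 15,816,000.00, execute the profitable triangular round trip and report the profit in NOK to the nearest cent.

Profit: NOK 523,351.60

Profitable loop is NOK → CHF → INR → NOK:
NOK 15,816,000.00 × 0.0912183 = CHF 1,442,708.63
CHF 1,442,708.63 ÷ 0.0113590 = INR 127,010,179.84
INR 127,010,179.84 × 0.128646 = NOK 16,339,351.60
Profit = NOK 16,339,351.60 − NOK 15,816,000.00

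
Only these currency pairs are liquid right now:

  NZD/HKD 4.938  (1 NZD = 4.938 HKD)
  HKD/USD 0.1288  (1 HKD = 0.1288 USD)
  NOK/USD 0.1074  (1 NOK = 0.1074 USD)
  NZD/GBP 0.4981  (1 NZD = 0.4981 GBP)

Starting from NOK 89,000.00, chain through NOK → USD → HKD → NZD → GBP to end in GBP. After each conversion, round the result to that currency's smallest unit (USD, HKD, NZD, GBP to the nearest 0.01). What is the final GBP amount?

GBP 7,485.90

NOK 89,000.00 × 0.1074 = USD 9,558.60
USD 9,558.60 ÷ 0.1288 = HKD 74,212.73
HKD 74,212.73 ÷ 4.938 = NZD 15,028.90
NZD 15,028.90 × 0.4981 = GBP 7,485.90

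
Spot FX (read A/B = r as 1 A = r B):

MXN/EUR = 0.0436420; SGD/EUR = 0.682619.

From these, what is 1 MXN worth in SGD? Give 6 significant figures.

MXN/SGD = 0.0639332

1 MXN × 0.0436420 = 0.043642 EUR
0.043642 EUR ÷ 0.682619 = 0.0639332 SGD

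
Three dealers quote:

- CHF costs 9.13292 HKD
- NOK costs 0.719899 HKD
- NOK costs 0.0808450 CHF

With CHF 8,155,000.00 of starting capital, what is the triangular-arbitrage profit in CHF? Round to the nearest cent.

Profitable loop is CHF → HKD → NOK → CHF:
CHF 8,155,000.00 × 9.13292 = HKD 74,478,962.60
HKD 74,478,962.60 ÷ 0.719899 = NOK 103,457,516.40
NOK 103,457,516.40 × 0.0808450 = CHF 8,364,022.91
Profit = CHF 8,364,022.91 − CHF 8,155,000.00

Profit: CHF 209,022.91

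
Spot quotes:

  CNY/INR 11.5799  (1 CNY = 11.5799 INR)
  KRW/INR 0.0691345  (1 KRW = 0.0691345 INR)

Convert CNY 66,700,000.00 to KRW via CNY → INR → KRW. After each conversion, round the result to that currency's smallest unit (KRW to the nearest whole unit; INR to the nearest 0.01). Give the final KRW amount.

KRW 11,172,125,784

CNY 66,700,000.00 × 11.5799 = INR 772,379,330.00
INR 772,379,330.00 ÷ 0.0691345 = KRW 11,172,125,784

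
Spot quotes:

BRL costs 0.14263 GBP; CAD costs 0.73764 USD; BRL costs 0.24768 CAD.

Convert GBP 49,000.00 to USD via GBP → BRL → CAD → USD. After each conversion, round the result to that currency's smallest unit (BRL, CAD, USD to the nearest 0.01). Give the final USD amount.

GBP 49,000.00 ÷ 0.14263 = BRL 343,546.24
BRL 343,546.24 × 0.24768 = CAD 85,089.53
CAD 85,089.53 × 0.73764 = USD 62,765.44

USD 62,765.44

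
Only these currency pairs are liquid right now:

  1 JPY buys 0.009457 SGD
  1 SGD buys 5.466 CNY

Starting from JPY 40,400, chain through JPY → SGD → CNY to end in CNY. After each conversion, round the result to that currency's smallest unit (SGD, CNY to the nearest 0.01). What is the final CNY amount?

CNY 2,088.34

JPY 40,400 × 0.009457 = SGD 382.06
SGD 382.06 × 5.466 = CNY 2,088.34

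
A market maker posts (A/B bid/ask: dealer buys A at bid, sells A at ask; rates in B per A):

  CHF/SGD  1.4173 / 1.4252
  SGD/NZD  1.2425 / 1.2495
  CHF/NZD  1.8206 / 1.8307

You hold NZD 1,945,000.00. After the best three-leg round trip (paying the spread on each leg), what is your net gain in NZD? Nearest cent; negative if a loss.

Net profit: NZD 43,483.86

Best loop NZD → SGD → CHF → NZD:
NZD 1,945,000.00 ÷ 1.2495 (buy SGD at ask) = SGD 1,556,622.65
SGD 1,556,622.65 ÷ 1.4252 (buy CHF at ask) = CHF 1,092,213.48
CHF 1,092,213.48 × 1.8206 (sell CHF at bid) = NZD 1,988,483.86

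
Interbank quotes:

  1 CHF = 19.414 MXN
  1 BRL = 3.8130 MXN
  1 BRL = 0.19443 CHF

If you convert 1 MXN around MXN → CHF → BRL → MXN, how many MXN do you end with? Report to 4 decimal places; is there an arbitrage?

1.0102 (arbitrage exists)

Around MXN → CHF → BRL → MXN: 1 ÷ 19.414 ÷ 0.19443 × 3.8130 = 1.010156
Product > 1; profitable direction is MXN → CHF → BRL → MXN.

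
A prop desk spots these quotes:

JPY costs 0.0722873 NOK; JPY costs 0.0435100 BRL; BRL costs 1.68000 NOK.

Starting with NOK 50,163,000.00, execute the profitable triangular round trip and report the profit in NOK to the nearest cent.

Profitable loop is NOK → JPY → BRL → NOK:
NOK 50,163,000.00 ÷ 0.0722873 = JPY 693,939,323
JPY 693,939,323 × 0.0435100 = BRL 30,193,299.93
BRL 30,193,299.93 × 1.68000 = NOK 50,724,743.88
Profit = NOK 50,724,743.88 − NOK 50,163,000.00

Profit: NOK 561,743.88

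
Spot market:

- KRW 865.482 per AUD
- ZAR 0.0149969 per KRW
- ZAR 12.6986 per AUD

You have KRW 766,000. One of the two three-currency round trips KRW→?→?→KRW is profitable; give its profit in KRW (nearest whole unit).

Profitable loop is KRW → ZAR → AUD → KRW:
KRW 766,000 × 0.0149969 = ZAR 11,487.63
ZAR 11,487.63 ÷ 12.6986 = AUD 904.64
AUD 904.64 × 865.482 = KRW 782,947
Profit = KRW 782,947 − KRW 766,000

Profit: KRW 16,947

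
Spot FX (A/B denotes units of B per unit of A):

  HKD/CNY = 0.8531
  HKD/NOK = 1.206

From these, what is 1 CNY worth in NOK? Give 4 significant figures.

CNY/NOK = 1.414

1 CNY ÷ 0.8531 = 1.1722 HKD
1.1722 HKD × 1.206 = 1.41367 NOK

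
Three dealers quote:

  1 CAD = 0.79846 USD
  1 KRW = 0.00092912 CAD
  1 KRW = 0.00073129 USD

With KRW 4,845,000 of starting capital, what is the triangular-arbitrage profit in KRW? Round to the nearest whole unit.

Profitable loop is KRW → CAD → USD → KRW:
KRW 4,845,000 × 0.00092912 = CAD 4,501.59
CAD 4,501.59 × 0.79846 = USD 3,594.34
USD 3,594.34 ÷ 0.00073129 = KRW 4,915,063
Profit = KRW 4,915,063 − KRW 4,845,000

Profit: KRW 70,063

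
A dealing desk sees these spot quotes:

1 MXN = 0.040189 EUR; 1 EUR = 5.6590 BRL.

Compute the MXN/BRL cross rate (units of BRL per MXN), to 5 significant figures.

MXN/BRL = 0.22743

1 MXN × 0.040189 = 0.040189 EUR
0.040189 EUR × 5.6590 = 0.22743 BRL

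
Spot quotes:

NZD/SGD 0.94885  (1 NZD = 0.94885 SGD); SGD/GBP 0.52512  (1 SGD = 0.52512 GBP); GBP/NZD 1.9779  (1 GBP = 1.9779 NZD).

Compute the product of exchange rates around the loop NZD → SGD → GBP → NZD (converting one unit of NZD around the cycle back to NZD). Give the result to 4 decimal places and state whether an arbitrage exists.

0.9855 (arbitrage exists)

Around NZD → SGD → GBP → NZD: 1 × 0.94885 × 0.52512 × 1.9779 = 0.985509
Product < 1; profitable direction is NZD → GBP → SGD → NZD.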